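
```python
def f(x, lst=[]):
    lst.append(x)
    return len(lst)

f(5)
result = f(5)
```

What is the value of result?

Step 1: Mutable default list persists between calls.
Step 2: First call: lst = [5], len = 1. Second call: lst = [5, 5], len = 2.
Step 3: result = 2

The answer is 2.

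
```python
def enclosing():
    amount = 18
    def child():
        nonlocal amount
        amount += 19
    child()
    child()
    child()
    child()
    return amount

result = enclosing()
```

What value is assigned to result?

Step 1: amount starts at 18.
Step 2: child() is called 4 times, each adding 19.
Step 3: amount = 18 + 19 * 4 = 94

The answer is 94.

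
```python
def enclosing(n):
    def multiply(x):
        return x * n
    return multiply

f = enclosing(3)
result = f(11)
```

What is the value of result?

Step 1: enclosing(3) returns multiply closure with n = 3.
Step 2: f(11) computes 11 * 3 = 33.
Step 3: result = 33

The answer is 33.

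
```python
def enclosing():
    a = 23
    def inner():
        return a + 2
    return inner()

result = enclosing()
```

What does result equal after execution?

Step 1: enclosing() defines a = 23.
Step 2: inner() reads a = 23 from enclosing scope, returns 23 + 2 = 25.
Step 3: result = 25

The answer is 25.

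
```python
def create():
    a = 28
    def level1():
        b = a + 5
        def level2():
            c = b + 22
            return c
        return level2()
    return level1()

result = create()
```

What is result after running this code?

Step 1: a = 28. b = a + 5 = 33.
Step 2: c = b + 22 = 33 + 22 = 55.
Step 3: result = 55

The answer is 55.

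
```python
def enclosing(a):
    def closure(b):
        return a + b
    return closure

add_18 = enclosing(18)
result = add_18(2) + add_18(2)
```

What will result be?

Step 1: add_18 captures a = 18.
Step 2: add_18(2) = 18 + 2 = 20, called twice.
Step 3: result = 20 + 20 = 40

The answer is 40.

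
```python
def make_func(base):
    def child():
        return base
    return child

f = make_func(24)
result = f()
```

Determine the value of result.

Step 1: make_func(24) creates closure capturing base = 24.
Step 2: f() returns the captured base = 24.
Step 3: result = 24

The answer is 24.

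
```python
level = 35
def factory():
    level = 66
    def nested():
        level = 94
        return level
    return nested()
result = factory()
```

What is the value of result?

Step 1: Three scopes define level: global (35), factory (66), nested (94).
Step 2: nested() has its own local level = 94, which shadows both enclosing and global.
Step 3: result = 94 (local wins in LEGB)

The answer is 94.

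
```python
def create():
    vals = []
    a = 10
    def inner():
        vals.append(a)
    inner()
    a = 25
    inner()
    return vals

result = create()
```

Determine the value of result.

Step 1: a = 10. inner() appends current a to vals.
Step 2: First inner(): appends 10. Then a = 25.
Step 3: Second inner(): appends 25 (closure sees updated a). result = [10, 25]

The answer is [10, 25].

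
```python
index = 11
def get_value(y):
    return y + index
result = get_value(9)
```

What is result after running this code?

Step 1: index = 11 is defined globally.
Step 2: get_value(9) uses parameter y = 9 and looks up index from global scope = 11.
Step 3: result = 9 + 11 = 20

The answer is 20.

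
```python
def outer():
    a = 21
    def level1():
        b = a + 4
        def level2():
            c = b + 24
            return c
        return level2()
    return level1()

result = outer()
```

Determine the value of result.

Step 1: a = 21. b = a + 4 = 25.
Step 2: c = b + 24 = 25 + 24 = 49.
Step 3: result = 49

The answer is 49.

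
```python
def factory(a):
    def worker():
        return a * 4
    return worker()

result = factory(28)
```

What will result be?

Step 1: factory(28) binds parameter a = 28.
Step 2: worker() accesses a = 28 from enclosing scope.
Step 3: result = 28 * 4 = 112

The answer is 112.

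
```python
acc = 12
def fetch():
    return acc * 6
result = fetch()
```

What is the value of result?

Step 1: acc = 12 is defined globally.
Step 2: fetch() looks up acc from global scope = 12, then computes 12 * 6 = 72.
Step 3: result = 72

The answer is 72.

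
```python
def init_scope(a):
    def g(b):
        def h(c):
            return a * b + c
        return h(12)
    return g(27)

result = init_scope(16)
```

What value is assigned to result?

Step 1: a = 16, b = 27, c = 12.
Step 2: h() computes a * b + c = 16 * 27 + 12 = 444.
Step 3: result = 444

The answer is 444.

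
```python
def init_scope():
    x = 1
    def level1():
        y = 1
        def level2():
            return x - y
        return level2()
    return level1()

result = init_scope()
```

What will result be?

Step 1: x = 1 in init_scope. y = 1 in level1.
Step 2: level2() reads x = 1 and y = 1 from enclosing scopes.
Step 3: result = 1 - 1 = 0

The answer is 0.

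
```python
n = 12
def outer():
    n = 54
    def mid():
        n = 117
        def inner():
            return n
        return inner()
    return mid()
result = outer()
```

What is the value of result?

Step 1: Three levels of shadowing: global 12, outer 54, mid 117.
Step 2: inner() finds n = 117 in enclosing mid() scope.
Step 3: result = 117

The answer is 117.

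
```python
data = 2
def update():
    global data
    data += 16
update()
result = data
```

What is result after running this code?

Step 1: data = 2 globally.
Step 2: update() modifies global data: data += 16 = 18.
Step 3: result = 18

The answer is 18.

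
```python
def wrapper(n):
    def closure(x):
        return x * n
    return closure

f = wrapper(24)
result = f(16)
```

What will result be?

Step 1: wrapper(24) creates a closure capturing n = 24.
Step 2: f(16) computes 16 * 24 = 384.
Step 3: result = 384

The answer is 384.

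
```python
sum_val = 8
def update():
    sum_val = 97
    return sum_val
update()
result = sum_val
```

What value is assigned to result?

Step 1: Global sum_val = 8.
Step 2: update() creates local sum_val = 97 (shadow, not modification).
Step 3: After update() returns, global sum_val is unchanged. result = 8

The answer is 8.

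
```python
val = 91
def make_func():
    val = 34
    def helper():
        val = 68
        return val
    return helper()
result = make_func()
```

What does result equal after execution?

Step 1: Three scopes define val: global (91), make_func (34), helper (68).
Step 2: helper() has its own local val = 68, which shadows both enclosing and global.
Step 3: result = 68 (local wins in LEGB)

The answer is 68.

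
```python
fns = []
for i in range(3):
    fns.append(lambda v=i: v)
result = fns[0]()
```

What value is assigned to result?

Step 1: Default argument v=i captures i's value at each iteration.
Step 2: fns[0] captured v = 0 when i was 0.
Step 3: result = 0

The answer is 0.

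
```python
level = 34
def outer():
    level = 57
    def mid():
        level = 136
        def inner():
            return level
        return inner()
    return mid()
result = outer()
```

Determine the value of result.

Step 1: Three levels of shadowing: global 34, outer 57, mid 136.
Step 2: inner() finds level = 136 in enclosing mid() scope.
Step 3: result = 136

The answer is 136.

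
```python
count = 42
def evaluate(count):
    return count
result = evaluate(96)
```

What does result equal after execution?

Step 1: Global count = 42.
Step 2: evaluate(96) takes parameter count = 96, which shadows the global.
Step 3: result = 96

The answer is 96.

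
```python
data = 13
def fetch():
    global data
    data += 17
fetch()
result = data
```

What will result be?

Step 1: data = 13 globally.
Step 2: fetch() modifies global data: data += 17 = 30.
Step 3: result = 30

The answer is 30.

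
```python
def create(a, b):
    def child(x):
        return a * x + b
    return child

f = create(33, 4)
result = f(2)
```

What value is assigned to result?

Step 1: create(33, 4) captures a = 33, b = 4.
Step 2: f(2) computes 33 * 2 + 4 = 70.
Step 3: result = 70

The answer is 70.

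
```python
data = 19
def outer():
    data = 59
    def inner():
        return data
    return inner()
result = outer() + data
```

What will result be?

Step 1: Global data = 19. outer() shadows with data = 59.
Step 2: inner() returns enclosing data = 59. outer() = 59.
Step 3: result = 59 + global data (19) = 78

The answer is 78.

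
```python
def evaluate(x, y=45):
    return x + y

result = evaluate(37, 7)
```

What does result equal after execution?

Step 1: evaluate(37, 7) overrides default y with 7.
Step 2: Returns 37 + 7 = 44.
Step 3: result = 44

The answer is 44.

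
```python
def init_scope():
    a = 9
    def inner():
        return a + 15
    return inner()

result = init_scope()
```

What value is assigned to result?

Step 1: init_scope() defines a = 9.
Step 2: inner() reads a = 9 from enclosing scope, returns 9 + 15 = 24.
Step 3: result = 24

The answer is 24.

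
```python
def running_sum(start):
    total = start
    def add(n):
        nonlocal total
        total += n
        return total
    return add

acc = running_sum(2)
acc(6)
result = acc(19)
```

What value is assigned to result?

Step 1: running_sum(2) creates closure with total = 2.
Step 2: First acc(6): total = 2 + 6 = 8.
Step 3: Second acc(19): total = 8 + 19 = 27. result = 27

The answer is 27.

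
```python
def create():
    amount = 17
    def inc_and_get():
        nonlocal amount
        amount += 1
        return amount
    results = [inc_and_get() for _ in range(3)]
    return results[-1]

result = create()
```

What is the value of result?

Step 1: amount = 17.
Step 2: Three calls to inc_and_get(), each adding 1.
Step 3: Last value = 17 + 1 * 3 = 20

The answer is 20.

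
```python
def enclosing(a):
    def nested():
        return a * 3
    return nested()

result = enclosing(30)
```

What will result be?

Step 1: enclosing(30) binds parameter a = 30.
Step 2: nested() accesses a = 30 from enclosing scope.
Step 3: result = 30 * 3 = 90

The answer is 90.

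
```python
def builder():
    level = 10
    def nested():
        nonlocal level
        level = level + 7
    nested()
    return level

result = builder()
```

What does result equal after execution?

Step 1: builder() sets level = 10.
Step 2: nested() uses nonlocal to modify level in builder's scope: level = 10 + 7 = 17.
Step 3: builder() returns the modified level = 17

The answer is 17.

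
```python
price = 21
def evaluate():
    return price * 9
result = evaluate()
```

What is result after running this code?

Step 1: price = 21 is defined globally.
Step 2: evaluate() looks up price from global scope = 21, then computes 21 * 9 = 189.
Step 3: result = 189

The answer is 189.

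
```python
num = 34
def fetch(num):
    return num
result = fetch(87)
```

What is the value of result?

Step 1: Global num = 34.
Step 2: fetch(87) takes parameter num = 87, which shadows the global.
Step 3: result = 87

The answer is 87.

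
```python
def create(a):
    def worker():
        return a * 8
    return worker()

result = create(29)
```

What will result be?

Step 1: create(29) binds parameter a = 29.
Step 2: worker() accesses a = 29 from enclosing scope.
Step 3: result = 29 * 8 = 232

The answer is 232.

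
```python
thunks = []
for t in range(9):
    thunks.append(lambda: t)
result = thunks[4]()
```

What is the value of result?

Step 1: The loop creates 9 lambdas, all referencing the same variable t.
Step 2: After the loop, t = 8 (final value).
Step 3: thunks[4]() looks up t at call time and finds 8. This is the late binding gotcha. result = 8

The answer is 8.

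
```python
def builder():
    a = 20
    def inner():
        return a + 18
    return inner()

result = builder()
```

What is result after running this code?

Step 1: builder() defines a = 20.
Step 2: inner() reads a = 20 from enclosing scope, returns 20 + 18 = 38.
Step 3: result = 38

The answer is 38.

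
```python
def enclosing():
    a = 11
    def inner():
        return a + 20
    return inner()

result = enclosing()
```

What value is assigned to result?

Step 1: enclosing() defines a = 11.
Step 2: inner() reads a = 11 from enclosing scope, returns 11 + 20 = 31.
Step 3: result = 31

The answer is 31.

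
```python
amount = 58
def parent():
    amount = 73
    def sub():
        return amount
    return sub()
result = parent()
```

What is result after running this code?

Step 1: amount = 58 globally, but parent() defines amount = 73 locally.
Step 2: sub() looks up amount. Not in local scope, so checks enclosing scope (parent) and finds amount = 73.
Step 3: result = 73

The answer is 73.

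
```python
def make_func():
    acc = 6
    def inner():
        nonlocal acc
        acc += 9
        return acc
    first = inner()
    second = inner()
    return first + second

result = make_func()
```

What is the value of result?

Step 1: acc starts at 6.
Step 2: First call: acc = 6 + 9 = 15, returns 15.
Step 3: Second call: acc = 15 + 9 = 24, returns 24.
Step 4: result = 15 + 24 = 39

The answer is 39.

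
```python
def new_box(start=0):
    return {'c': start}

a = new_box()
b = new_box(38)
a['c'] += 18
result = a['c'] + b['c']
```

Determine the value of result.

Step 1: new_box() returns a new dict each call (immutable default 0).
Step 2: a = {'c': 0}, b = {'c': 38}.
Step 3: a['c'] += 18 = 18. result = 18 + 38 = 56

The answer is 56.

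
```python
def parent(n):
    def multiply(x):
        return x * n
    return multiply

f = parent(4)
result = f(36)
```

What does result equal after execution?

Step 1: parent(4) returns multiply closure with n = 4.
Step 2: f(36) computes 36 * 4 = 144.
Step 3: result = 144

The answer is 144.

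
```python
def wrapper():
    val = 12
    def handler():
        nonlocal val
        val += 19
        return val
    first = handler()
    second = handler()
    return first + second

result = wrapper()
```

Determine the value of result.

Step 1: val starts at 12.
Step 2: First call: val = 12 + 19 = 31, returns 31.
Step 3: Second call: val = 31 + 19 = 50, returns 50.
Step 4: result = 31 + 50 = 81

The answer is 81.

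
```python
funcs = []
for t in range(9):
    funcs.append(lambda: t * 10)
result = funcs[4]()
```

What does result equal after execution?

Step 1: All lambdas reference the same variable t (late binding).
Step 2: After the loop, t = 8. Every lambda returns t * 10.
Step 3: funcs[4]() = 8 * 10 = 80

The answer is 80.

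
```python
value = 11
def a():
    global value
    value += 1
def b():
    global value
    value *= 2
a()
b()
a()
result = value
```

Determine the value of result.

Step 1: value = 11.
Step 2: a(): value = 11 + 1 = 12.
Step 3: b(): value = 12 * 2 = 24.
Step 4: a(): value = 24 + 1 = 25

The answer is 25.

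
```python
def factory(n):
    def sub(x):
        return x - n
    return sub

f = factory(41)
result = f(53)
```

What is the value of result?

Step 1: factory(41) creates a closure capturing n = 41.
Step 2: f(53) computes 53 - 41 = 12.
Step 3: result = 12

The answer is 12.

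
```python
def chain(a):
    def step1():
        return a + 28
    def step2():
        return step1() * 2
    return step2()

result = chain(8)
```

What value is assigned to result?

Step 1: chain(8) captures a = 8.
Step 2: step2() calls step1() which returns 8 + 28 = 36.
Step 3: step2() returns 36 * 2 = 72

The answer is 72.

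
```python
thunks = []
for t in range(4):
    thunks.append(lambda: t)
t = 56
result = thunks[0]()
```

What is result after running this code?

Step 1: Lambdas capture the variable t by reference, not by value.
Step 2: After the loop, t is reassigned to 56.
Step 3: thunks[0]() looks up the current t = 56. result = 56

The answer is 56.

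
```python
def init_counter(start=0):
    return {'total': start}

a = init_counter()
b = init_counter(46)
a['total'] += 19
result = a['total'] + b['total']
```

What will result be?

Step 1: init_counter() returns a new dict each call (immutable default 0).
Step 2: a = {'total': 0}, b = {'total': 46}.
Step 3: a['total'] += 19 = 19. result = 19 + 46 = 65

The answer is 65.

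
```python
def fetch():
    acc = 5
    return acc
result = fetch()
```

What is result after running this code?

Step 1: fetch() defines acc = 5 in its local scope.
Step 2: return acc finds the local variable acc = 5.
Step 3: result = 5

The answer is 5.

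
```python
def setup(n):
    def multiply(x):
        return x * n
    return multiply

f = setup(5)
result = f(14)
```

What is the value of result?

Step 1: setup(5) returns multiply closure with n = 5.
Step 2: f(14) computes 14 * 5 = 70.
Step 3: result = 70

The answer is 70.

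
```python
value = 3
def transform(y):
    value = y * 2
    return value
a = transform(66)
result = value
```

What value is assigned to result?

Step 1: Global value = 3.
Step 2: transform(66) creates local value = 66 * 2 = 132.
Step 3: Global value unchanged because no global keyword. result = 3

The answer is 3.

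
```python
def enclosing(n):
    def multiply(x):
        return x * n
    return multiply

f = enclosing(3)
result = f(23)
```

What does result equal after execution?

Step 1: enclosing(3) returns multiply closure with n = 3.
Step 2: f(23) computes 23 * 3 = 69.
Step 3: result = 69

The answer is 69.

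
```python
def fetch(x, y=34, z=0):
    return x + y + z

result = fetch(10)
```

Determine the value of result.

Step 1: fetch(10) uses defaults y = 34, z = 0.
Step 2: Returns 10 + 34 + 0 = 44.
Step 3: result = 44

The answer is 44.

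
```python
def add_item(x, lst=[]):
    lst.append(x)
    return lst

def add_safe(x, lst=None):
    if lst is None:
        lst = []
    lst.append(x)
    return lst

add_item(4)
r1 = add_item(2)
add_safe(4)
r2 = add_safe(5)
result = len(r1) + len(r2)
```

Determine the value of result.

Step 1: add_item shares mutable default: after 2 calls, lst = [4, 2], len = 2.
Step 2: add_safe creates fresh list each time: r2 = [5], len = 1.
Step 3: result = 2 + 1 = 3

The answer is 3.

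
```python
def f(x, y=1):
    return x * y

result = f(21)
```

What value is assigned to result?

Step 1: f(21) uses default y = 1.
Step 2: Returns 21 * 1 = 21.
Step 3: result = 21

The answer is 21.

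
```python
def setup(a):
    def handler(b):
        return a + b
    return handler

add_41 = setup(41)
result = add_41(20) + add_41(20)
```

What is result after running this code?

Step 1: add_41 captures a = 41.
Step 2: add_41(20) = 41 + 20 = 61, called twice.
Step 3: result = 61 + 61 = 122

The answer is 122.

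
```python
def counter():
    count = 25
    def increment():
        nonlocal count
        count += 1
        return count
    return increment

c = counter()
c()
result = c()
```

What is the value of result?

Step 1: counter() creates closure with count = 25.
Step 2: Each c() call increments count via nonlocal. After 2 calls: 25 + 2 = 27.
Step 3: result = 27

The answer is 27.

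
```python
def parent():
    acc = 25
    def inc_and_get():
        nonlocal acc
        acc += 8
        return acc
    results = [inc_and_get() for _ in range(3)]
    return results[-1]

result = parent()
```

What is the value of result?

Step 1: acc = 25.
Step 2: Three calls to inc_and_get(), each adding 8.
Step 3: Last value = 25 + 8 * 3 = 49

The answer is 49.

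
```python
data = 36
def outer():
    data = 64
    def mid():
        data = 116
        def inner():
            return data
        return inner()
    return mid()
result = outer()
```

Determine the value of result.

Step 1: Three levels of shadowing: global 36, outer 64, mid 116.
Step 2: inner() finds data = 116 in enclosing mid() scope.
Step 3: result = 116

The answer is 116.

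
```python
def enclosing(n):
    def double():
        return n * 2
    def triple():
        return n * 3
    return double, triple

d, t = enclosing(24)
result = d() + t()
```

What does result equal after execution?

Step 1: Both closures capture the same n = 24.
Step 2: d() = 24 * 2 = 48, t() = 24 * 3 = 72.
Step 3: result = 48 + 72 = 120

The answer is 120.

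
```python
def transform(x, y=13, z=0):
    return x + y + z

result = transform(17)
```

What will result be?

Step 1: transform(17) uses defaults y = 13, z = 0.
Step 2: Returns 17 + 13 + 0 = 30.
Step 3: result = 30

The answer is 30.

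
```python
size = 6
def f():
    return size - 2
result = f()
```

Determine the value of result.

Step 1: size = 6 is defined globally.
Step 2: f() looks up size from global scope = 6, then computes 6 - 2 = 4.
Step 3: result = 4

The answer is 4.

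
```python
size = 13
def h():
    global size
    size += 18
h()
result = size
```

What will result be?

Step 1: size = 13 globally.
Step 2: h() modifies global size: size += 18 = 31.
Step 3: result = 31

The answer is 31.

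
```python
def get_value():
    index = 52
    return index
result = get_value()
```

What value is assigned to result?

Step 1: get_value() defines index = 52 in its local scope.
Step 2: return index finds the local variable index = 52.
Step 3: result = 52

The answer is 52.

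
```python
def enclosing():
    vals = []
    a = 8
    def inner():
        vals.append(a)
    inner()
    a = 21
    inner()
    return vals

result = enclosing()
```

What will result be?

Step 1: a = 8. inner() appends current a to vals.
Step 2: First inner(): appends 8. Then a = 21.
Step 3: Second inner(): appends 21 (closure sees updated a). result = [8, 21]

The answer is [8, 21].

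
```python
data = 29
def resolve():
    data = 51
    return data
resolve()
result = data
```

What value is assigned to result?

Step 1: data = 29 globally.
Step 2: resolve() creates a LOCAL data = 51 (no global keyword!).
Step 3: The global data is unchanged. result = 29

The answer is 29.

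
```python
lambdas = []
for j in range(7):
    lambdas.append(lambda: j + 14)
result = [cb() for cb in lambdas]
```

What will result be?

Step 1: All lambdas capture j by reference. After the loop, j = 6.
Step 2: Each call returns 6 + 14 = 20.
Step 3: result = [20, 20, 20, 20, 20, 20, 20]

The answer is [20, 20, 20, 20, 20, 20, 20].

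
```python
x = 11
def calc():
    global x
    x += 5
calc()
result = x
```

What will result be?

Step 1: x = 11 globally.
Step 2: calc() modifies global x: x += 5 = 16.
Step 3: result = 16

The answer is 16.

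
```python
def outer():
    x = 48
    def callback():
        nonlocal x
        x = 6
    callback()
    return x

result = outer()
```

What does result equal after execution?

Step 1: outer() sets x = 48.
Step 2: callback() uses nonlocal to reassign x = 6.
Step 3: result = 6

The answer is 6.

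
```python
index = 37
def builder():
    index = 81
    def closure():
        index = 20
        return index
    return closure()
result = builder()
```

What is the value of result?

Step 1: Three scopes define index: global (37), builder (81), closure (20).
Step 2: closure() has its own local index = 20, which shadows both enclosing and global.
Step 3: result = 20 (local wins in LEGB)

The answer is 20.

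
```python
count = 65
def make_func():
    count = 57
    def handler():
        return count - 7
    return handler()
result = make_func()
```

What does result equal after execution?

Step 1: make_func() shadows global count with count = 57.
Step 2: handler() finds count = 57 in enclosing scope, computes 57 - 7 = 50.
Step 3: result = 50

The answer is 50.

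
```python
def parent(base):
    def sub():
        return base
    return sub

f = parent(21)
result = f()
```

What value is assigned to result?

Step 1: parent(21) creates closure capturing base = 21.
Step 2: f() returns the captured base = 21.
Step 3: result = 21

The answer is 21.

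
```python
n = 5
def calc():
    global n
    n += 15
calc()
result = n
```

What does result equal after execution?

Step 1: n = 5 globally.
Step 2: calc() modifies global n: n += 15 = 20.
Step 3: result = 20

The answer is 20.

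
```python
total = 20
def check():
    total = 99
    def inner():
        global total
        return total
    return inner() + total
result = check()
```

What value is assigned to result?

Step 1: Global total = 20. check() shadows with local total = 99.
Step 2: inner() uses global keyword, so inner() returns global total = 20.
Step 3: check() returns 20 + 99 = 119

The answer is 119.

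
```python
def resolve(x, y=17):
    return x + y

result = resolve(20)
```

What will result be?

Step 1: resolve(20) uses default y = 17.
Step 2: Returns 20 + 17 = 37.
Step 3: result = 37

The answer is 37.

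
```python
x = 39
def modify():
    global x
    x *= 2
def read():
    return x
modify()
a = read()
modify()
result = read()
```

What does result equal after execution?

Step 1: x = 39.
Step 2: First modify(): x = 39 * 2 = 78.
Step 3: Second modify(): x = 78 * 2 = 156.
Step 4: read() returns 156

The answer is 156.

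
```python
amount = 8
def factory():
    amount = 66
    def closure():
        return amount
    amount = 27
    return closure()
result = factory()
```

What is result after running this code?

Step 1: factory() sets amount = 66, then later amount = 27.
Step 2: closure() is called after amount is reassigned to 27. Closures capture variables by reference, not by value.
Step 3: result = 27

The answer is 27.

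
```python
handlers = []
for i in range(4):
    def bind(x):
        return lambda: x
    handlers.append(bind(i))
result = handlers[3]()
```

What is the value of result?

Step 1: bind(i) creates a new scope capturing x = i at call time.
Step 2: handlers[3] = bind(3), so its lambda captures x = 3.
Step 3: result = 3 (closure factory fixes late binding)

The answer is 3.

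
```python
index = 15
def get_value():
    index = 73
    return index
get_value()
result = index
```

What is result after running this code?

Step 1: index = 15 globally.
Step 2: get_value() creates a LOCAL index = 73 (no global keyword!).
Step 3: The global index is unchanged. result = 15

The answer is 15.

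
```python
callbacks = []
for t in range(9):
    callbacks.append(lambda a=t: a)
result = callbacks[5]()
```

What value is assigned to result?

Step 1: Default argument a=t captures t's value at each iteration.
Step 2: callbacks[5] captured a = 5 when t was 5.
Step 3: result = 5

The answer is 5.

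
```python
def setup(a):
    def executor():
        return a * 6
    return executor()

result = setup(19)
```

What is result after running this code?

Step 1: setup(19) binds parameter a = 19.
Step 2: executor() accesses a = 19 from enclosing scope.
Step 3: result = 19 * 6 = 114

The answer is 114.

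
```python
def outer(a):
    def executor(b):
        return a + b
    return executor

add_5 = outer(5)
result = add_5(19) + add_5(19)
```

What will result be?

Step 1: add_5 captures a = 5.
Step 2: add_5(19) = 5 + 19 = 24, called twice.
Step 3: result = 24 + 24 = 48

The answer is 48.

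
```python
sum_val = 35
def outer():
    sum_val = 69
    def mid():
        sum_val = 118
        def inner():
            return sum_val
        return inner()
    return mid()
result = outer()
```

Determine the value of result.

Step 1: Three levels of shadowing: global 35, outer 69, mid 118.
Step 2: inner() finds sum_val = 118 in enclosing mid() scope.
Step 3: result = 118

The answer is 118.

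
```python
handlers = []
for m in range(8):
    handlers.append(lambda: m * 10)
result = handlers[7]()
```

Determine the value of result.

Step 1: All lambdas reference the same variable m (late binding).
Step 2: After the loop, m = 7. Every lambda returns m * 10.
Step 3: handlers[7]() = 7 * 10 = 70

The answer is 70.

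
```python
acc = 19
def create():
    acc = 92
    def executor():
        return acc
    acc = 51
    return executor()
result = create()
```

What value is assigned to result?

Step 1: create() sets acc = 92, then later acc = 51.
Step 2: executor() is called after acc is reassigned to 51. Closures capture variables by reference, not by value.
Step 3: result = 51

The answer is 51.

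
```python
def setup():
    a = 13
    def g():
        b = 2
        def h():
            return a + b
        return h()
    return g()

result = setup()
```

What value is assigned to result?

Step 1: setup() defines a = 13. g() defines b = 2.
Step 2: h() accesses both from enclosing scopes: a = 13, b = 2.
Step 3: result = 13 + 2 = 15

The answer is 15.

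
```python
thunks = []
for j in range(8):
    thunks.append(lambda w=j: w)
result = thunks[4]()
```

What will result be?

Step 1: Default argument w=j captures j's value at each iteration.
Step 2: thunks[4] captured w = 4 when j was 4.
Step 3: result = 4

The answer is 4.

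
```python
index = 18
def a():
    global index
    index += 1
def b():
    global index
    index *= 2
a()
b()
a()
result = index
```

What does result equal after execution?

Step 1: index = 18.
Step 2: a(): index = 18 + 1 = 19.
Step 3: b(): index = 19 * 2 = 38.
Step 4: a(): index = 38 + 1 = 39

The answer is 39.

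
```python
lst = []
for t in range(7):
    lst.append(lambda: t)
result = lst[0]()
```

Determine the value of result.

Step 1: The loop creates 7 lambdas, all referencing the same variable t.
Step 2: After the loop, t = 6 (final value).
Step 3: lst[0]() looks up t at call time and finds 6. This is the late binding gotcha. result = 6

The answer is 6.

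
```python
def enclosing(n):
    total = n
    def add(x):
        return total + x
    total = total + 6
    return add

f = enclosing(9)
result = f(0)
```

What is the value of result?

Step 1: enclosing(9) sets total = 9, then total = 9 + 6 = 15.
Step 2: Closures capture by reference, so add sees total = 15.
Step 3: f(0) returns 15 + 0 = 15

The answer is 15.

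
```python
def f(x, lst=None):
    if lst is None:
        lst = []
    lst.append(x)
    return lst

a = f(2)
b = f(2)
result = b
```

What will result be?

Step 1: None default with guard creates a NEW list each call.
Step 2: a = [2] (fresh list). b = [2] (another fresh list).
Step 3: result = [2] (this is the fix for mutable default)

The answer is [2].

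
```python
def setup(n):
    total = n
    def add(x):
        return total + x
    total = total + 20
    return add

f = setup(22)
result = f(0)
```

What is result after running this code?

Step 1: setup(22) sets total = 22, then total = 22 + 20 = 42.
Step 2: Closures capture by reference, so add sees total = 42.
Step 3: f(0) returns 42 + 0 = 42

The answer is 42.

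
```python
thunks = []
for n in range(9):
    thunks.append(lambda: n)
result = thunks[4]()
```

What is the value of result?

Step 1: The loop creates 9 lambdas, all referencing the same variable n.
Step 2: After the loop, n = 8 (final value).
Step 3: thunks[4]() looks up n at call time and finds 8. This is the late binding gotcha. result = 8

The answer is 8.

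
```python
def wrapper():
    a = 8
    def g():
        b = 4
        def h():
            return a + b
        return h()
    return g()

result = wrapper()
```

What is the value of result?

Step 1: wrapper() defines a = 8. g() defines b = 4.
Step 2: h() accesses both from enclosing scopes: a = 8, b = 4.
Step 3: result = 8 + 4 = 12

The answer is 12.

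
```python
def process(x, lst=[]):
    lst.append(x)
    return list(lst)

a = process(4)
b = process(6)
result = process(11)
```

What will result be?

Step 1: Default list is shared. list() creates copies for return values.
Step 2: Internal list grows: [4] -> [4, 6] -> [4, 6, 11].
Step 3: result = [4, 6, 11]

The answer is [4, 6, 11].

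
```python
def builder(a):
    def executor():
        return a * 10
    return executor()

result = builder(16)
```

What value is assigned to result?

Step 1: builder(16) binds parameter a = 16.
Step 2: executor() accesses a = 16 from enclosing scope.
Step 3: result = 16 * 10 = 160

The answer is 160.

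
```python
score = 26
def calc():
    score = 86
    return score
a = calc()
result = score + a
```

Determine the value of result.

Step 1: Global score = 26. calc() returns local score = 86.
Step 2: a = 86. Global score still = 26.
Step 3: result = 26 + 86 = 112

The answer is 112.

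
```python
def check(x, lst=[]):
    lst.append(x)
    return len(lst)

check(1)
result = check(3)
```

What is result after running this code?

Step 1: Mutable default list persists between calls.
Step 2: First call: lst = [1], len = 1. Second call: lst = [1, 3], len = 2.
Step 3: result = 2

The answer is 2.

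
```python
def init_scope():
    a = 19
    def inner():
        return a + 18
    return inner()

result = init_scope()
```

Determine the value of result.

Step 1: init_scope() defines a = 19.
Step 2: inner() reads a = 19 from enclosing scope, returns 19 + 18 = 37.
Step 3: result = 37

The answer is 37.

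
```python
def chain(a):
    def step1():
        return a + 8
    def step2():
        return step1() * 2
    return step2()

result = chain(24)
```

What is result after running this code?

Step 1: chain(24) captures a = 24.
Step 2: step2() calls step1() which returns 24 + 8 = 32.
Step 3: step2() returns 32 * 2 = 64

The answer is 64.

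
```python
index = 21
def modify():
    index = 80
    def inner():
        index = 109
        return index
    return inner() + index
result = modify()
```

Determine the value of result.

Step 1: modify() has local index = 80. inner() has local index = 109.
Step 2: inner() returns its local index = 109.
Step 3: modify() returns 109 + its own index (80) = 189

The answer is 189.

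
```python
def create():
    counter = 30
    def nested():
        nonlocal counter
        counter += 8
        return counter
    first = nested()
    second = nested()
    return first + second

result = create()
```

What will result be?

Step 1: counter starts at 30.
Step 2: First call: counter = 30 + 8 = 38, returns 38.
Step 3: Second call: counter = 38 + 8 = 46, returns 46.
Step 4: result = 38 + 46 = 84

The answer is 84.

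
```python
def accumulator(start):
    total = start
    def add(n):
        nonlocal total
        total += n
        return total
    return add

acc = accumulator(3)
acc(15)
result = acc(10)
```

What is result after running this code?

Step 1: accumulator(3) creates closure with total = 3.
Step 2: First acc(15): total = 3 + 15 = 18.
Step 3: Second acc(10): total = 18 + 10 = 28. result = 28

The answer is 28.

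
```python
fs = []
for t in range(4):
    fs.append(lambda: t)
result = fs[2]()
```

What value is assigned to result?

Step 1: The loop creates 4 lambdas, all referencing the same variable t.
Step 2: After the loop, t = 3 (final value).
Step 3: fs[2]() looks up t at call time and finds 3. This is the late binding gotcha. result = 3

The answer is 3.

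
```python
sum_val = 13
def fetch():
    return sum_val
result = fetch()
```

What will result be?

Step 1: sum_val = 13 is defined in the global scope.
Step 2: fetch() looks up sum_val. No local sum_val exists, so Python checks the global scope via LEGB rule and finds sum_val = 13.
Step 3: result = 13

The answer is 13.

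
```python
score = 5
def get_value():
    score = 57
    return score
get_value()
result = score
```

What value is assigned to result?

Step 1: Global score = 5.
Step 2: get_value() creates local score = 57 (shadow, not modification).
Step 3: After get_value() returns, global score is unchanged. result = 5

The answer is 5.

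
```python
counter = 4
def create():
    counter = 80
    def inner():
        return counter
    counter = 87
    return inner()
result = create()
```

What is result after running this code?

Step 1: create() sets counter = 80, then later counter = 87.
Step 2: inner() is called after counter is reassigned to 87. Closures capture variables by reference, not by value.
Step 3: result = 87

The answer is 87.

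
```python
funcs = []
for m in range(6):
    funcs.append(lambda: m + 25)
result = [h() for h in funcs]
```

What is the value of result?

Step 1: All lambdas capture m by reference. After the loop, m = 5.
Step 2: Each call returns 5 + 25 = 30.
Step 3: result = [30, 30, 30, 30, 30, 30]

The answer is [30, 30, 30, 30, 30, 30].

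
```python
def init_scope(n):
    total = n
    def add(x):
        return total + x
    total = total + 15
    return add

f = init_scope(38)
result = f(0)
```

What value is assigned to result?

Step 1: init_scope(38) sets total = 38, then total = 38 + 15 = 53.
Step 2: Closures capture by reference, so add sees total = 53.
Step 3: f(0) returns 53 + 0 = 53

The answer is 53.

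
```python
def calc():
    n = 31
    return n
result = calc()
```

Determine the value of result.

Step 1: calc() defines n = 31 in its local scope.
Step 2: return n finds the local variable n = 31.
Step 3: result = 31

The answer is 31.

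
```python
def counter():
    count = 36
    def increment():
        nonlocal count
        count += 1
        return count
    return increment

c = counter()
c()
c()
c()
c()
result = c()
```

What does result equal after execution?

Step 1: counter() creates closure with count = 36.
Step 2: Each c() call increments count via nonlocal. After 5 calls: 36 + 5 = 41.
Step 3: result = 41

The answer is 41.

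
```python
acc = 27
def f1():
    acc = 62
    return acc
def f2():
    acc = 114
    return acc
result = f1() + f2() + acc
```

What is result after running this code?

Step 1: Each function shadows global acc with its own local.
Step 2: f1() returns 62, f2() returns 114.
Step 3: Global acc = 27 is unchanged. result = 62 + 114 + 27 = 203

The answer is 203.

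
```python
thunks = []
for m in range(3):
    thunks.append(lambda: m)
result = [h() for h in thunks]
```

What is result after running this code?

Step 1: All 3 lambdas share the same variable m.
Step 2: After the loop, m = 2.
Step 3: Each call returns 2. result = [2, 2, 2]

The answer is [2, 2, 2].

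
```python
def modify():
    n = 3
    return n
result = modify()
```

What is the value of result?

Step 1: modify() defines n = 3 in its local scope.
Step 2: return n finds the local variable n = 3.
Step 3: result = 3

The answer is 3.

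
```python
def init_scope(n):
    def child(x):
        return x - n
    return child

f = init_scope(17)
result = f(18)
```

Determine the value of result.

Step 1: init_scope(17) creates a closure capturing n = 17.
Step 2: f(18) computes 18 - 17 = 1.
Step 3: result = 1

The answer is 1.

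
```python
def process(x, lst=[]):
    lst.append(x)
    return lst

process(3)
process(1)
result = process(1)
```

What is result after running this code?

Step 1: Mutable default argument gotcha! The list [] is created once.
Step 2: Each call appends to the SAME list: [3], [3, 1], [3, 1, 1].
Step 3: result = [3, 1, 1]

The answer is [3, 1, 1].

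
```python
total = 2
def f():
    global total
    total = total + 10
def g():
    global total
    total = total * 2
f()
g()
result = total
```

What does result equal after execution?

Step 1: total = 2.
Step 2: f() adds 10: total = 2 + 10 = 12.
Step 3: g() doubles: total = 12 * 2 = 24.
Step 4: result = 24

The answer is 24.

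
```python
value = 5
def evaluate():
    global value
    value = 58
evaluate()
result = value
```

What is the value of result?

Step 1: value = 5 globally.
Step 2: evaluate() declares global value and sets it to 58.
Step 3: After evaluate(), global value = 58. result = 58

The answer is 58.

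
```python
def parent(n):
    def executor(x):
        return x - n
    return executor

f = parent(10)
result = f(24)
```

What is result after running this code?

Step 1: parent(10) creates a closure capturing n = 10.
Step 2: f(24) computes 24 - 10 = 14.
Step 3: result = 14

The answer is 14.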